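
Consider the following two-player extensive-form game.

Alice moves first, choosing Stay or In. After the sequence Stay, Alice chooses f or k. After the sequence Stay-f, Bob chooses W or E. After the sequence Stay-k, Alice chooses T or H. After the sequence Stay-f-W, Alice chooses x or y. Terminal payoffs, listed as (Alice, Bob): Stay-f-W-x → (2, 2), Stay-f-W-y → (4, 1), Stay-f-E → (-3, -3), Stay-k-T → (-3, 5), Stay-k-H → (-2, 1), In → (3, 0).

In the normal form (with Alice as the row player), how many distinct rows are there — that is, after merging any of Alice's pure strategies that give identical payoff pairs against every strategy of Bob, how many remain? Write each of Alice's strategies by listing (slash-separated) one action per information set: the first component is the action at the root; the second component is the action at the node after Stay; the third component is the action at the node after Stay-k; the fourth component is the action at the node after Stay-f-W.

5

Alice has 16 pure strategies: Stay/f/T/x, Stay/f/T/y, Stay/f/H/x, Stay/f/H/y, Stay/k/T/x, Stay/k/T/y, Stay/k/H/x, Stay/k/H/y, In/f/T/x, In/f/T/y, In/f/H/x, In/f/H/y, In/k/T/x, In/k/T/y, In/k/H/x, In/k/H/y. Columns: W, E.
{Stay/f/T/x, Stay/f/H/x} → row (2,2) (-3,-3)
{Stay/f/T/y, Stay/f/H/y} → row (4,1) (-3,-3)
{Stay/k/T/x, Stay/k/T/y} → row (-3,5) (-3,5)
{Stay/k/H/x, Stay/k/H/y} → row (-2,1) (-2,1)
{In/f/T/x, In/f/T/y, In/f/H/x, In/f/H/y, In/k/T/x, In/k/T/y, In/k/H/x, In/k/H/y} → row (3,0) (3,0)
That's 5 distinct rows out of 16 strategies.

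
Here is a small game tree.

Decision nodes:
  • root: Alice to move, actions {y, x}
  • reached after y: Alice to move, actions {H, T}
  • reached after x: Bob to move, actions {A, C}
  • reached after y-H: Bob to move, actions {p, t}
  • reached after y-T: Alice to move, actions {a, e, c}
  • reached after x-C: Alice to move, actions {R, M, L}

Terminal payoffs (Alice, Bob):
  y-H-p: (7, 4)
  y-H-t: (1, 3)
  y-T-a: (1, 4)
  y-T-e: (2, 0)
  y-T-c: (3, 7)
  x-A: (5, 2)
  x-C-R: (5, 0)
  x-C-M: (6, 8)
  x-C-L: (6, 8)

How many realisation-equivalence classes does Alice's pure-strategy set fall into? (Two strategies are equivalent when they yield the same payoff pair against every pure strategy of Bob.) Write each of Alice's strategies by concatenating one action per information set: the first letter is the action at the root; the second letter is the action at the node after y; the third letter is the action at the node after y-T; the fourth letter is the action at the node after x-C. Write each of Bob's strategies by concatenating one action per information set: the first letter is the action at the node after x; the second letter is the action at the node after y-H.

6

Alice has 36 pure strategies: yHaR, yHaM, yHaL, yHeR, yHeM, yHeL, yHcR, yHcM, yHcL, yTaR, yTaM, yTaL, yTeR, yTeM, yTeL, yTcR, yTcM, yTcL, xHaR, xHaM, xHaL, xHeR, xHeM, xHeL, xHcR, xHcM, xHcL, xTaR, xTaM, xTaL, xTeR, xTeM, xTeL, xTcR, xTcM, xTcL. Columns: Ap, At, Cp, Ct.
{yHaR, yHaM, yHaL, yHeR, yHeM, yHeL, yHcR, yHcM, yHcL} → row (7,4) (1,3) (7,4) (1,3)
{yTaR, yTaM, yTaL} → row (1,4) (1,4) (1,4) (1,4)
{yTeR, yTeM, yTeL} → row (2,0) (2,0) (2,0) (2,0)
{yTcR, yTcM, yTcL} → row (3,7) (3,7) (3,7) (3,7)
{xHaR, xHeR, xHcR, xTaR, xTeR, xTcR} → row (5,2) (5,2) (5,0) (5,0)
{xHaM, xHaL, xHeM, xHeL, xHcM, xHcL, xTaM, xTaL, xTeM, xTeL, xTcM, xTcL} → row (5,2) (5,2) (6,8) (6,8)
That's 6 distinct rows out of 36 strategies.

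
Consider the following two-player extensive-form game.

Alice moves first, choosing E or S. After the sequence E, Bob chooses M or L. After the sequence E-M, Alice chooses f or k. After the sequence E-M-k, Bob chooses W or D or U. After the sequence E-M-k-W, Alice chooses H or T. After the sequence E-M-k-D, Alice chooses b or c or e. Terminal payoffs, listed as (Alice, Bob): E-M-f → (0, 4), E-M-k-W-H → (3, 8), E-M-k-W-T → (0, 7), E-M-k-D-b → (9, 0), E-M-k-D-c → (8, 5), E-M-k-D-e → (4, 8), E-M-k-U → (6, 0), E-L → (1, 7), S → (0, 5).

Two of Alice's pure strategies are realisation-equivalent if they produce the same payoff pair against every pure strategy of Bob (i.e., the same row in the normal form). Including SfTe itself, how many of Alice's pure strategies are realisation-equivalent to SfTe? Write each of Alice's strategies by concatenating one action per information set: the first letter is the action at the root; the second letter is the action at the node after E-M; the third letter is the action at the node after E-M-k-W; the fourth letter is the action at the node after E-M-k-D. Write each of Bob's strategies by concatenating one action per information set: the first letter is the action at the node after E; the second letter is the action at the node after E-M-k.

12

Row for SfTe (columns MW, MD, MU, LW, LD, LU): (0,5) (0,5) (0,5) (0,5) (0,5) (0,5).
Under SfTe, Alice's choice at the node after E-M and at the node after E-M-k-W and at the node after E-M-k-D can never be reached regardless of what Bob does, so varying those choices leaves every outcome unchanged.
Holding the reachable choices fixed and varying the unreachable ones freely already gives 2 × 2 × 3 = 12 equivalent strategies.
No other strategy reproduces this row, so those 12 are the full class: SfHb, SfHc, SfHe, SfTb, SfTc, SfTe, SkHb, SkHc, SkHe, SkTb, SkTc, SkTe.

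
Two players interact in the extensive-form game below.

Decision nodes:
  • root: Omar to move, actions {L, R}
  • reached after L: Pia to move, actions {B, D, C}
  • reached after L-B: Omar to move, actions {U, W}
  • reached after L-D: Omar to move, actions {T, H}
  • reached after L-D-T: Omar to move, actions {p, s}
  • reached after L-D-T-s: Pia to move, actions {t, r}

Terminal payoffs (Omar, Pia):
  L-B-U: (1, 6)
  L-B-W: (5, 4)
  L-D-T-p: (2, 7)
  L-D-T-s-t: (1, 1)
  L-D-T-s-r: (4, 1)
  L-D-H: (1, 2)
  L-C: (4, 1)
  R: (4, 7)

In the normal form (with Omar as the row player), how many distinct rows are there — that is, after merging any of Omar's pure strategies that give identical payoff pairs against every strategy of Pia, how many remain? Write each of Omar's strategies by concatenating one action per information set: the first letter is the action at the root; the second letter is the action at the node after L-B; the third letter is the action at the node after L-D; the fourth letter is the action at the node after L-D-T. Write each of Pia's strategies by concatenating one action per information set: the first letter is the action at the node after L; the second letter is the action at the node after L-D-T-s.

Omar has 16 pure strategies: LUTp, LUTs, LUHp, LUHs, LWTp, LWTs, LWHp, LWHs, RUTp, RUTs, RUHp, RUHs, RWTp, RWTs, RWHp, RWHs. Columns: Bt, Br, Dt, Dr, Ct, Cr.
{LUTp} → row (1,6) (1,6) (2,7) (2,7) (4,1) (4,1)
{LUTs} → row (1,6) (1,6) (1,1) (4,1) (4,1) (4,1)
{LUHp, LUHs} → row (1,6) (1,6) (1,2) (1,2) (4,1) (4,1)
{LWTp} → row (5,4) (5,4) (2,7) (2,7) (4,1) (4,1)
{LWTs} → row (5,4) (5,4) (1,1) (4,1) (4,1) (4,1)
{LWHp, LWHs} → row (5,4) (5,4) (1,2) (1,2) (4,1) (4,1)
{RUTp, RUTs, RUHp, RUHs, RWTp, RWTs, RWHp, RWHs} → row (4,7) (4,7) (4,7) (4,7) (4,7) (4,7)
That's 7 distinct rows out of 16 strategies.

7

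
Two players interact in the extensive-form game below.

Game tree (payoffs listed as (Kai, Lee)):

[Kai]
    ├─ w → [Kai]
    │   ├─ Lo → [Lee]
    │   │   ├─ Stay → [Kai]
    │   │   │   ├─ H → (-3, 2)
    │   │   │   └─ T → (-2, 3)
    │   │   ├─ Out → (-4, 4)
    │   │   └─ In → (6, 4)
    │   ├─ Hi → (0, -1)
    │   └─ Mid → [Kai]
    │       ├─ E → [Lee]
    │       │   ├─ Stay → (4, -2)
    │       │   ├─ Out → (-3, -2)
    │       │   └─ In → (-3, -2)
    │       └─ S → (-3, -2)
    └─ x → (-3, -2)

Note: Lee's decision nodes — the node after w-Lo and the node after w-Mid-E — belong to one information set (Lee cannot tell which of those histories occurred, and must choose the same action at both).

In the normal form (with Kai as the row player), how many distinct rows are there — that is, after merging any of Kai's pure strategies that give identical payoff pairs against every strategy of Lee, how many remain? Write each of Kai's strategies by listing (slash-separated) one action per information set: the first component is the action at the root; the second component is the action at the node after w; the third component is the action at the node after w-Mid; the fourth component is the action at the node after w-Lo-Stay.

5

Kai has 24 pure strategies: w/Lo/E/H, w/Lo/E/T, w/Lo/S/H, w/Lo/S/T, w/Hi/E/H, w/Hi/E/T, w/Hi/S/H, w/Hi/S/T, w/Mid/E/H, w/Mid/E/T, w/Mid/S/H, w/Mid/S/T, x/Lo/E/H, x/Lo/E/T, x/Lo/S/H, x/Lo/S/T, x/Hi/E/H, x/Hi/E/T, x/Hi/S/H, x/Hi/S/T, x/Mid/E/H, x/Mid/E/T, x/Mid/S/H, x/Mid/S/T. Columns: Stay, Out, In.
{w/Lo/E/H, w/Lo/S/H} → row (-3,2) (-4,4) (6,4)
{w/Lo/E/T, w/Lo/S/T} → row (-2,3) (-4,4) (6,4)
{w/Hi/E/H, w/Hi/E/T, w/Hi/S/H, w/Hi/S/T} → row (0,-1) (0,-1) (0,-1)
{w/Mid/E/H, w/Mid/E/T} → row (4,-2) (-3,-2) (-3,-2)
{w/Mid/S/H, w/Mid/S/T, x/Lo/E/H, x/Lo/E/T, x/Lo/S/H, x/Lo/S/T, x/Hi/E/H, x/Hi/E/T, x/Hi/S/H, x/Hi/S/T, x/Mid/E/H, x/Mid/E/T, x/Mid/S/H, x/Mid/S/T} → row (-3,-2) (-3,-2) (-3,-2)
That's 5 distinct rows out of 24 strategies.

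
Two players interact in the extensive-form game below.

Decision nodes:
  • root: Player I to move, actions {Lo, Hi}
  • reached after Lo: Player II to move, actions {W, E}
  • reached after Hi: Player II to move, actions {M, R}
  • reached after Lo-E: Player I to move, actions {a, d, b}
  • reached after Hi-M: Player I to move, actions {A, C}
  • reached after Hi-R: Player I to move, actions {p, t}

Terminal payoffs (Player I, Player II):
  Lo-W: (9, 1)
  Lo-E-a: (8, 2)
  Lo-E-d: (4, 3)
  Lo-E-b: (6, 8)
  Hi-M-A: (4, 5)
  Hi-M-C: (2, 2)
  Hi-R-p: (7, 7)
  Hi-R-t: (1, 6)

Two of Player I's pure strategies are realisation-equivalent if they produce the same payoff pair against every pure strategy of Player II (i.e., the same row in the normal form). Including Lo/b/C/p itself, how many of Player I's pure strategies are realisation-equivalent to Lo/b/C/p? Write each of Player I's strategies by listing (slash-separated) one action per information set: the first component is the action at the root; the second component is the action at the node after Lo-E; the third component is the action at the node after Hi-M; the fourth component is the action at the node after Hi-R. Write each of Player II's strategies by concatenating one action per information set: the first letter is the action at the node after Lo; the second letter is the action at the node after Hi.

4

Row for Lo/b/C/p (columns WM, WR, EM, ER): (9,1) (9,1) (6,8) (6,8).
Under Lo/b/C/p, Player I's choice at the node after Hi-M and at the node after Hi-R can never be reached regardless of what Player II does, so varying those choices leaves every outcome unchanged.
Holding the reachable choices fixed and varying the unreachable ones freely already gives 2 × 2 = 4 equivalent strategies.
No other strategy reproduces this row, so those 4 are the full class: Lo/b/A/p, Lo/b/A/t, Lo/b/C/p, Lo/b/C/t.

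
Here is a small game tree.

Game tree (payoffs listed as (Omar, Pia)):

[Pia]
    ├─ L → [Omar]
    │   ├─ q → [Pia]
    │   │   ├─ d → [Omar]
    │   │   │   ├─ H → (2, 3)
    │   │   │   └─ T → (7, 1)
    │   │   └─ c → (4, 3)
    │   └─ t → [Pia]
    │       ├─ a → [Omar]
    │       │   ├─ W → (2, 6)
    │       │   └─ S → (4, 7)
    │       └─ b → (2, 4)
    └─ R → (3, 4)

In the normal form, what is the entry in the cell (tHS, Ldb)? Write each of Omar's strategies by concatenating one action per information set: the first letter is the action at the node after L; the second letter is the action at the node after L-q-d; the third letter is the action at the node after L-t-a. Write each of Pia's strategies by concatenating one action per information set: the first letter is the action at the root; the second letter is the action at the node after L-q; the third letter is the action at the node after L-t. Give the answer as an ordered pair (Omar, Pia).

Trace the play path from the root:
  Pia plays L
  Omar plays t at [L]
  Pia plays b at [L-t]
→ terminal payoff (2, 4).
(Omar's choice at the node after L-q-d is never reached on this path, so it doesn't affect the outcome.)

(2, 4)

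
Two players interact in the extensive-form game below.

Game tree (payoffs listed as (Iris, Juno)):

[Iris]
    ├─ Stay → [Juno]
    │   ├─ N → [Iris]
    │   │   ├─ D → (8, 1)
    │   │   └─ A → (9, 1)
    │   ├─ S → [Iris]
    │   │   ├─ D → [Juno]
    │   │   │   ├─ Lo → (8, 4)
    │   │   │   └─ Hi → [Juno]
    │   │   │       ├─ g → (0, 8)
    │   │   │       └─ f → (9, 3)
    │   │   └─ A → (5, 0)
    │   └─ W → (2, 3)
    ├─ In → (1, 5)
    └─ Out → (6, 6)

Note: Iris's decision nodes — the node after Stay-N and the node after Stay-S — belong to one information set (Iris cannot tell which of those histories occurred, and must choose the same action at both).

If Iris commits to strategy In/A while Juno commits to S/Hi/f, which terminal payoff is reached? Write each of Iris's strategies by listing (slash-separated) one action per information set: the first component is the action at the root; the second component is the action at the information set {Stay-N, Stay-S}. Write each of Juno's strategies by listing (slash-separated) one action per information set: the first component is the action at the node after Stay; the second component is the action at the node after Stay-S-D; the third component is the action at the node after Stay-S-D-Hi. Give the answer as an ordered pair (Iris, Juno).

(1, 5)

Trace the play path from the root:
  Iris plays In
→ terminal payoff (1, 5).
(Iris's choice at the information set {Stay-N, Stay-S} is never reached on this path, so it doesn't affect the outcome.)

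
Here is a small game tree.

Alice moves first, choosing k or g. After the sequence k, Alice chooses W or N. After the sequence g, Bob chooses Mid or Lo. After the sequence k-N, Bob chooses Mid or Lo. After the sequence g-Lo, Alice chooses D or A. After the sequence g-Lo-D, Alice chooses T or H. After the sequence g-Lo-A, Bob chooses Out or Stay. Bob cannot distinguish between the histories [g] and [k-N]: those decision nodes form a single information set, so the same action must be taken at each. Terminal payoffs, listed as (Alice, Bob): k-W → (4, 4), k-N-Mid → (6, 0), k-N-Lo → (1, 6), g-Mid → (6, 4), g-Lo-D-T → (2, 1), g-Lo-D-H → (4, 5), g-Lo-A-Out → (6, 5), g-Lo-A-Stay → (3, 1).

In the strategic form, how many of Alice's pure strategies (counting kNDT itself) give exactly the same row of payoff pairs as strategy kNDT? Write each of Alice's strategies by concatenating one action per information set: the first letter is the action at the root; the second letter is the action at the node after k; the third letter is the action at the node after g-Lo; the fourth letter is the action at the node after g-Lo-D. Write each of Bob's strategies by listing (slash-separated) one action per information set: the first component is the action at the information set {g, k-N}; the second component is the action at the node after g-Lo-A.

Row for kNDT (columns Mid/Out, Mid/Stay, Lo/Out, Lo/Stay): (6,0) (6,0) (1,6) (1,6).
Under kNDT, Alice's choice at the node after g-Lo and at the node after g-Lo-D can never be reached regardless of what Bob does, so varying those choices leaves every outcome unchanged.
Holding the reachable choices fixed and varying the unreachable ones freely already gives 2 × 2 = 4 equivalent strategies.
No other strategy reproduces this row, so those 4 are the full class: kNDT, kNDH, kNAT, kNAH.

4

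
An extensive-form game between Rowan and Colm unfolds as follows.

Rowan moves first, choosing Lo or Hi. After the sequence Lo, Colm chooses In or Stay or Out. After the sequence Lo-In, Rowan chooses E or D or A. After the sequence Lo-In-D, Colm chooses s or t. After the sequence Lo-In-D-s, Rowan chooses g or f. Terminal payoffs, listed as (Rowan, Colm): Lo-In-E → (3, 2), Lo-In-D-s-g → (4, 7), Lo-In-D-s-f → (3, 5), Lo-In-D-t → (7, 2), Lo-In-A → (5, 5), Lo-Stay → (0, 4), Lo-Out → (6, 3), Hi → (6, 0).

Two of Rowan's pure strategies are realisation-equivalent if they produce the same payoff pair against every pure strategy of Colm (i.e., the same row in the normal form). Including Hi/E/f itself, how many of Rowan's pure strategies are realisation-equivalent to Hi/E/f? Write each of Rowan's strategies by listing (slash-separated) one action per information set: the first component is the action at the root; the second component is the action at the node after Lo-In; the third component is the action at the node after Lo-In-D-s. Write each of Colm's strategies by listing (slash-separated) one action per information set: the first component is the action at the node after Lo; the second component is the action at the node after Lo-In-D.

Row for Hi/E/f (columns In/s, In/t, Stay/s, Stay/t, Out/s, Out/t): (6,0) (6,0) (6,0) (6,0) (6,0) (6,0).
Under Hi/E/f, Rowan's choice at the node after Lo-In and at the node after Lo-In-D-s can never be reached regardless of what Colm does, so varying those choices leaves every outcome unchanged.
Holding the reachable choices fixed and varying the unreachable ones freely already gives 3 × 2 = 6 equivalent strategies.
No other strategy reproduces this row, so those 6 are the full class: Hi/E/g, Hi/E/f, Hi/D/g, Hi/D/f, Hi/A/g, Hi/A/f.

6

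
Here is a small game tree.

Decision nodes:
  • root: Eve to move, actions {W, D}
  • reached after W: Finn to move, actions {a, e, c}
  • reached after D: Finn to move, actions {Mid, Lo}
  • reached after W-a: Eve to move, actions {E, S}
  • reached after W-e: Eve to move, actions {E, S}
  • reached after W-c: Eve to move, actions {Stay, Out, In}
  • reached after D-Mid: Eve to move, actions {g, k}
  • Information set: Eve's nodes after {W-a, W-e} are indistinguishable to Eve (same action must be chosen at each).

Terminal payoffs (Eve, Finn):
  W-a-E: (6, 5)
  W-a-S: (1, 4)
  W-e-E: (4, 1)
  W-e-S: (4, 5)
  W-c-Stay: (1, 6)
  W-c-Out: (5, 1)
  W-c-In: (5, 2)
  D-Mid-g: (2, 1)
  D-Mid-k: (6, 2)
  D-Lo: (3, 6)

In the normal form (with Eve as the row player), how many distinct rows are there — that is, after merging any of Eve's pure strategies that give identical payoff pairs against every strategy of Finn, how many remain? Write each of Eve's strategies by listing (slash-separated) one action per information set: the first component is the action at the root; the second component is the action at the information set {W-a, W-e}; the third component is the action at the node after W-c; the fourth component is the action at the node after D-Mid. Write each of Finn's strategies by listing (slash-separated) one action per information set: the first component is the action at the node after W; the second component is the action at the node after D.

Eve has 24 pure strategies: W/E/Stay/g, W/E/Stay/k, W/E/Out/g, W/E/Out/k, W/E/In/g, W/E/In/k, W/S/Stay/g, W/S/Stay/k, W/S/Out/g, W/S/Out/k, W/S/In/g, W/S/In/k, D/E/Stay/g, D/E/Stay/k, D/E/Out/g, D/E/Out/k, D/E/In/g, D/E/In/k, D/S/Stay/g, D/S/Stay/k, D/S/Out/g, D/S/Out/k, D/S/In/g, D/S/In/k. Columns: a/Mid, a/Lo, e/Mid, e/Lo, c/Mid, c/Lo.
{W/E/Stay/g, W/E/Stay/k} → row (6,5) (6,5) (4,1) (4,1) (1,6) (1,6)
{W/E/Out/g, W/E/Out/k} → row (6,5) (6,5) (4,1) (4,1) (5,1) (5,1)
{W/E/In/g, W/E/In/k} → row (6,5) (6,5) (4,1) (4,1) (5,2) (5,2)
{W/S/Stay/g, W/S/Stay/k} → row (1,4) (1,4) (4,5) (4,5) (1,6) (1,6)
{W/S/Out/g, W/S/Out/k} → row (1,4) (1,4) (4,5) (4,5) (5,1) (5,1)
{W/S/In/g, W/S/In/k} → row (1,4) (1,4) (4,5) (4,5) (5,2) (5,2)
{D/E/Stay/g, D/E/Out/g, D/E/In/g, D/S/Stay/g, D/S/Out/g, D/S/In/g} → row (2,1) (3,6) (2,1) (3,6) (2,1) (3,6)
{D/E/Stay/k, D/E/Out/k, D/E/In/k, D/S/Stay/k, D/S/Out/k, D/S/In/k} → row (6,2) (3,6) (6,2) (3,6) (6,2) (3,6)
That's 8 distinct rows out of 24 strategies.

8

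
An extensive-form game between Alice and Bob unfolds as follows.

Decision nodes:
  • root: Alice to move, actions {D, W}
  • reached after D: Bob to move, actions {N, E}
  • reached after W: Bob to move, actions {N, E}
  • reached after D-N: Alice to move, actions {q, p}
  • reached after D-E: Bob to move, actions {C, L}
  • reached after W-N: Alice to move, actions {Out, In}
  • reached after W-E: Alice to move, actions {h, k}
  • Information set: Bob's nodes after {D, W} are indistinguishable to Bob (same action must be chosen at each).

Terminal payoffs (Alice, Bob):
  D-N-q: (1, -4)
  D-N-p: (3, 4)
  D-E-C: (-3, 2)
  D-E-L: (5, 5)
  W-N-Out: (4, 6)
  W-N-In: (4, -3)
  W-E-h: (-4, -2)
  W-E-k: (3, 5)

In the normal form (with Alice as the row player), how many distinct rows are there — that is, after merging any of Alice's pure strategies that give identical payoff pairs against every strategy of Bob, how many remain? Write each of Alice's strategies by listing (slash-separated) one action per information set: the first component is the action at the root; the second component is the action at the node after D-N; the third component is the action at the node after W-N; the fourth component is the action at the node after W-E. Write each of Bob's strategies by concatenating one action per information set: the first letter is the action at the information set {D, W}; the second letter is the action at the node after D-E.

6

Alice has 16 pure strategies: D/q/Out/h, D/q/Out/k, D/q/In/h, D/q/In/k, D/p/Out/h, D/p/Out/k, D/p/In/h, D/p/In/k, W/q/Out/h, W/q/Out/k, W/q/In/h, W/q/In/k, W/p/Out/h, W/p/Out/k, W/p/In/h, W/p/In/k. Columns: NC, NL, EC, EL.
{D/q/Out/h, D/q/Out/k, D/q/In/h, D/q/In/k} → row (1,-4) (1,-4) (-3,2) (5,5)
{D/p/Out/h, D/p/Out/k, D/p/In/h, D/p/In/k} → row (3,4) (3,4) (-3,2) (5,5)
{W/q/Out/h, W/p/Out/h} → row (4,6) (4,6) (-4,-2) (-4,-2)
{W/q/Out/k, W/p/Out/k} → row (4,6) (4,6) (3,5) (3,5)
{W/q/In/h, W/p/In/h} → row (4,-3) (4,-3) (-4,-2) (-4,-2)
{W/q/In/k, W/p/In/k} → row (4,-3) (4,-3) (3,5) (3,5)
That's 6 distinct rows out of 16 strategies.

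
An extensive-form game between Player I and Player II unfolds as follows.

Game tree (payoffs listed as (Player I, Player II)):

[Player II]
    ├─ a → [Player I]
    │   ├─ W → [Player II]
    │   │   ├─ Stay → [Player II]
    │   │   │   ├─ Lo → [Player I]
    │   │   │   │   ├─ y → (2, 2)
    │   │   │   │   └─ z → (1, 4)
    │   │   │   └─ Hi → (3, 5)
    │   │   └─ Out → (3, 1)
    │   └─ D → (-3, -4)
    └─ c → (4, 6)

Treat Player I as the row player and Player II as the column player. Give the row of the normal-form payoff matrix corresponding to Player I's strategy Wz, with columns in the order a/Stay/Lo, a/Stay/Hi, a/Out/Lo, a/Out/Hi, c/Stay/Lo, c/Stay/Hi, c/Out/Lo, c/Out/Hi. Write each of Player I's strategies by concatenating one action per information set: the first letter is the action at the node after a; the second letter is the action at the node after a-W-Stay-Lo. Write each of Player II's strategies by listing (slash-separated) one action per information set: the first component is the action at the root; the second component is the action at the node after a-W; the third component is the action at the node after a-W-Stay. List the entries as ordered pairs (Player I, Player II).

(1,4) (3,5) (3,1) (3,1) (4,6) (4,6) (4,6) (4,6)

vs a/Stay/Lo: Player II plays a → Player I plays W at [a] → Player II plays Stay at [a-W] → Player II plays Lo at [a-W-Stay] → Player I plays z at [a-W-Stay-Lo] → (1, 4)
vs a/Stay/Hi: Player II plays a → Player I plays W at [a] → Player II plays Stay at [a-W] → Player II plays Hi at [a-W-Stay] → (3, 5)
vs a/Out/Lo: Player II plays a → Player I plays W at [a] → Player II plays Out at [a-W] → (3, 1)
vs a/Out/Hi: Player II plays a → Player I plays W at [a] → Player II plays Out at [a-W] → (3, 1)
vs c/Stay/Lo: Player II plays c → (4, 6)
vs c/Stay/Hi: Player II plays c → (4, 6)
vs c/Out/Lo: Player II plays c → (4, 6)
vs c/Out/Hi: Player II plays c → (4, 6)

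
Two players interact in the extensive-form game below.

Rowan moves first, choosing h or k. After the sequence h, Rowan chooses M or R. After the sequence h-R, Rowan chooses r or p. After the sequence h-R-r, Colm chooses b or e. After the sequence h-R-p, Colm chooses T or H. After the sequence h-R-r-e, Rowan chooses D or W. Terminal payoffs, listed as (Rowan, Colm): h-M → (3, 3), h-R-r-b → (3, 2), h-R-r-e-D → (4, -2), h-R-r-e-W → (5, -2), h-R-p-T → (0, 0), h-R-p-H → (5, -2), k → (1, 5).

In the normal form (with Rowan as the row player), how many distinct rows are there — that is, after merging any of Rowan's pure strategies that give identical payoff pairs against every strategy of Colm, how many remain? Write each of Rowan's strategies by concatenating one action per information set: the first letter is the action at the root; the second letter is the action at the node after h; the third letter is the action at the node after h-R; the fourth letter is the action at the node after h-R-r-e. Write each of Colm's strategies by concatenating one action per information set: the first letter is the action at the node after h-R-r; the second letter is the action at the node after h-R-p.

Rowan has 16 pure strategies: hMrD, hMrW, hMpD, hMpW, hRrD, hRrW, hRpD, hRpW, kMrD, kMrW, kMpD, kMpW, kRrD, kRrW, kRpD, kRpW. Columns: bT, bH, eT, eH.
{hMrD, hMrW, hMpD, hMpW} → row (3,3) (3,3) (3,3) (3,3)
{hRrD} → row (3,2) (3,2) (4,-2) (4,-2)
{hRrW} → row (3,2) (3,2) (5,-2) (5,-2)
{hRpD, hRpW} → row (0,0) (5,-2) (0,0) (5,-2)
{kMrD, kMrW, kMpD, kMpW, kRrD, kRrW, kRpD, kRpW} → row (1,5) (1,5) (1,5) (1,5)
That's 5 distinct rows out of 16 strategies.

5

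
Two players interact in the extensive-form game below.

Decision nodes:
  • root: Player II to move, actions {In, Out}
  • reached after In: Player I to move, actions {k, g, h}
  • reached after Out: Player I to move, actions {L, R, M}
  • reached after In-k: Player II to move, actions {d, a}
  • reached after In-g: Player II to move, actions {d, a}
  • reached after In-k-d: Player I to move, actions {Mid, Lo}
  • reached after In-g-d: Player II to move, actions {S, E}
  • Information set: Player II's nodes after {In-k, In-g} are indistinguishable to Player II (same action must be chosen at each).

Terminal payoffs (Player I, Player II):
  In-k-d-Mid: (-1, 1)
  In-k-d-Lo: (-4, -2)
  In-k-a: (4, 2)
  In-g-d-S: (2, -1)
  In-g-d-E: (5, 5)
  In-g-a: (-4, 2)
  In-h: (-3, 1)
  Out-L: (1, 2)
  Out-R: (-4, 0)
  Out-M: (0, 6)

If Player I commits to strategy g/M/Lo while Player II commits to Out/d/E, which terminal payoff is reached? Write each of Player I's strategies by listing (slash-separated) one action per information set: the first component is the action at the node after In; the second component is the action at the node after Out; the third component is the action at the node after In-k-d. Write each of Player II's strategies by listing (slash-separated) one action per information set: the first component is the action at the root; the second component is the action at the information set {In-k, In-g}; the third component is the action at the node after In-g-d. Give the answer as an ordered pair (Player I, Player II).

(0, 6)

Trace the play path from the root:
  Player II plays Out
  Player I plays M at [Out]
→ terminal payoff (0, 6).
(Player I's choice at the node after In is never reached on this path, so it doesn't affect the outcome.)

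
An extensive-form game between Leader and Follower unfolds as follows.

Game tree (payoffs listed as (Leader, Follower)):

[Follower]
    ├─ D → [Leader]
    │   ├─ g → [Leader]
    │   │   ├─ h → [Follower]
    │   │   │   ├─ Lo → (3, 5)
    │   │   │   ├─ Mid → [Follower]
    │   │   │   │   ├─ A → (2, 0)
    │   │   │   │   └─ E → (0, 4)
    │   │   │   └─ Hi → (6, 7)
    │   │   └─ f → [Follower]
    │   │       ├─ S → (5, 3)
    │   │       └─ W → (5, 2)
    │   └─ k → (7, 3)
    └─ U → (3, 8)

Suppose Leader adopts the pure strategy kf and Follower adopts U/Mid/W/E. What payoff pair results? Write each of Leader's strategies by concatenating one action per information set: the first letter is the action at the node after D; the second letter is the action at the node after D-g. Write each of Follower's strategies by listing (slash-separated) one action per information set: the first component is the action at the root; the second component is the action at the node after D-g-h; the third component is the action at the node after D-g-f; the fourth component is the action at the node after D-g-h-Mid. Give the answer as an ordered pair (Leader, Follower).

Trace the play path from the root:
  Follower plays U
→ terminal payoff (3, 8).
(Leader's choice at the node after D is never reached on this path, so it doesn't affect the outcome.)

(3, 8)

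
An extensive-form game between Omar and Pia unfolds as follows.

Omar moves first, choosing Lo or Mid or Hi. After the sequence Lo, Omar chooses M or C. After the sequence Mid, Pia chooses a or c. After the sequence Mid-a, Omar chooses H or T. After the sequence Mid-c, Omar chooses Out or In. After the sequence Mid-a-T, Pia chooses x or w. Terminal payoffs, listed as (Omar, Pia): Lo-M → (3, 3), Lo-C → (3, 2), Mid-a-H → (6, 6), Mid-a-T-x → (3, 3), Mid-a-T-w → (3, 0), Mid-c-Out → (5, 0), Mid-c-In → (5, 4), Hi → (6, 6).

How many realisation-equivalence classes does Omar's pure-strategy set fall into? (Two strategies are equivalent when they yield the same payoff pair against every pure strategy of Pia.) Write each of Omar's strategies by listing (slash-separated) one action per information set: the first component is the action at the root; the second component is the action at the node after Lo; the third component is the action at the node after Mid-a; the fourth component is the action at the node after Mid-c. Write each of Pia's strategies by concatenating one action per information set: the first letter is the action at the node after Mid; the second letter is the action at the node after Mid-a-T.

7

Omar has 24 pure strategies: Lo/M/H/Out, Lo/M/H/In, Lo/M/T/Out, Lo/M/T/In, Lo/C/H/Out, Lo/C/H/In, Lo/C/T/Out, Lo/C/T/In, Mid/M/H/Out, Mid/M/H/In, Mid/M/T/Out, Mid/M/T/In, Mid/C/H/Out, Mid/C/H/In, Mid/C/T/Out, Mid/C/T/In, Hi/M/H/Out, Hi/M/H/In, Hi/M/T/Out, Hi/M/T/In, Hi/C/H/Out, Hi/C/H/In, Hi/C/T/Out, Hi/C/T/In. Columns: ax, aw, cx, cw.
{Lo/M/H/Out, Lo/M/H/In, Lo/M/T/Out, Lo/M/T/In} → row (3,3) (3,3) (3,3) (3,3)
{Lo/C/H/Out, Lo/C/H/In, Lo/C/T/Out, Lo/C/T/In} → row (3,2) (3,2) (3,2) (3,2)
{Mid/M/H/Out, Mid/C/H/Out} → row (6,6) (6,6) (5,0) (5,0)
{Mid/M/H/In, Mid/C/H/In} → row (6,6) (6,6) (5,4) (5,4)
{Mid/M/T/Out, Mid/C/T/Out} → row (3,3) (3,0) (5,0) (5,0)
{Mid/M/T/In, Mid/C/T/In} → row (3,3) (3,0) (5,4) (5,4)
{Hi/M/H/Out, Hi/M/H/In, Hi/M/T/Out, Hi/M/T/In, Hi/C/H/Out, Hi/C/H/In, Hi/C/T/Out, Hi/C/T/In} → row (6,6) (6,6) (6,6) (6,6)
That's 7 distinct rows out of 24 strategies.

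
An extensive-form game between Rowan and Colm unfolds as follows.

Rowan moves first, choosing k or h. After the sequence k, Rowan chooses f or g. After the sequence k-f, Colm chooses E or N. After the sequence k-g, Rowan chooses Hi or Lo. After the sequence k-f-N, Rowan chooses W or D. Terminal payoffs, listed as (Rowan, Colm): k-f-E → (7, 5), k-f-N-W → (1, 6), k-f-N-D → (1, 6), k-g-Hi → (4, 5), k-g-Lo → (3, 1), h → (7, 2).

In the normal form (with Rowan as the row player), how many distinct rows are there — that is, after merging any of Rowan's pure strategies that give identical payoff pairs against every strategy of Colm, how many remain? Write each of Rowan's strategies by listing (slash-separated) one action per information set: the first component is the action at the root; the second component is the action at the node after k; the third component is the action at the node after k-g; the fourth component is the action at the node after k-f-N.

Rowan has 16 pure strategies: k/f/Hi/W, k/f/Hi/D, k/f/Lo/W, k/f/Lo/D, k/g/Hi/W, k/g/Hi/D, k/g/Lo/W, k/g/Lo/D, h/f/Hi/W, h/f/Hi/D, h/f/Lo/W, h/f/Lo/D, h/g/Hi/W, h/g/Hi/D, h/g/Lo/W, h/g/Lo/D. Columns: E, N.
{k/f/Hi/W, k/f/Hi/D, k/f/Lo/W, k/f/Lo/D} → row (7,5) (1,6)
{k/g/Hi/W, k/g/Hi/D} → row (4,5) (4,5)
{k/g/Lo/W, k/g/Lo/D} → row (3,1) (3,1)
{h/f/Hi/W, h/f/Hi/D, h/f/Lo/W, h/f/Lo/D, h/g/Hi/W, h/g/Hi/D, h/g/Lo/W, h/g/Lo/D} → row (7,2) (7,2)
That's 4 distinct rows out of 16 strategies.

4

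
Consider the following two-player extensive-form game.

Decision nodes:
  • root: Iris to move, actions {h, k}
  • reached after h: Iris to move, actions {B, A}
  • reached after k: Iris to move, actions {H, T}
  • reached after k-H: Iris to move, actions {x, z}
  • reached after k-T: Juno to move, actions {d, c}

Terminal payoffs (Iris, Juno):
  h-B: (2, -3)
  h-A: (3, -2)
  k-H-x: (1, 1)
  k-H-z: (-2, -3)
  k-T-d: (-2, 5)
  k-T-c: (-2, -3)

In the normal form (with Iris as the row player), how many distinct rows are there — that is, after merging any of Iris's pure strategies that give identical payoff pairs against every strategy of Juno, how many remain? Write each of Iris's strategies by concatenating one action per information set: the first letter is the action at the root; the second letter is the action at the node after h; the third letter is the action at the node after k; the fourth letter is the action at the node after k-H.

Iris has 16 pure strategies: hBHx, hBHz, hBTx, hBTz, hAHx, hAHz, hATx, hATz, kBHx, kBHz, kBTx, kBTz, kAHx, kAHz, kATx, kATz. Columns: d, c.
{hBHx, hBHz, hBTx, hBTz} → row (2,-3) (2,-3)
{hAHx, hAHz, hATx, hATz} → row (3,-2) (3,-2)
{kBHx, kAHx} → row (1,1) (1,1)
{kBHz, kAHz} → row (-2,-3) (-2,-3)
{kBTx, kBTz, kATx, kATz} → row (-2,5) (-2,-3)
That's 5 distinct rows out of 16 strategies.

5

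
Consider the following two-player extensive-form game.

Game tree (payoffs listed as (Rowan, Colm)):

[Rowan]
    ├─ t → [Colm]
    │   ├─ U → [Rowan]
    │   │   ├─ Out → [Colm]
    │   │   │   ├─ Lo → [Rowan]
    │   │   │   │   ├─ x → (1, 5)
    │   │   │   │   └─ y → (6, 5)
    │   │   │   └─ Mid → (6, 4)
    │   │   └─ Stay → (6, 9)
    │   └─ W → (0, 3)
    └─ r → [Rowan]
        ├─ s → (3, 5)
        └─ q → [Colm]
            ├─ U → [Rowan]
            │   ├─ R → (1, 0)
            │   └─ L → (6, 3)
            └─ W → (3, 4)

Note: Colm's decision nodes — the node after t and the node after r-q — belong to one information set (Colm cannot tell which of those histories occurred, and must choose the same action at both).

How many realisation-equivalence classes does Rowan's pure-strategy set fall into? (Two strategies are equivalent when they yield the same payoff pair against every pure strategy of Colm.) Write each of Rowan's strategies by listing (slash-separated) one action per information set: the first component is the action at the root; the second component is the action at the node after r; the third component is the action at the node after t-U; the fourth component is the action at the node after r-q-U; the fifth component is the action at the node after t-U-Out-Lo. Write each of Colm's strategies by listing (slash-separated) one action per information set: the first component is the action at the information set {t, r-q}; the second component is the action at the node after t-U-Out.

6

Rowan has 32 pure strategies: t/s/Out/R/x, t/s/Out/R/y, t/s/Out/L/x, t/s/Out/L/y, t/s/Stay/R/x, t/s/Stay/R/y, t/s/Stay/L/x, t/s/Stay/L/y, t/q/Out/R/x, t/q/Out/R/y, t/q/Out/L/x, t/q/Out/L/y, t/q/Stay/R/x, t/q/Stay/R/y, t/q/Stay/L/x, t/q/Stay/L/y, r/s/Out/R/x, r/s/Out/R/y, r/s/Out/L/x, r/s/Out/L/y, r/s/Stay/R/x, r/s/Stay/R/y, r/s/Stay/L/x, r/s/Stay/L/y, r/q/Out/R/x, r/q/Out/R/y, r/q/Out/L/x, r/q/Out/L/y, r/q/Stay/R/x, r/q/Stay/R/y, r/q/Stay/L/x, r/q/Stay/L/y. Columns: U/Lo, U/Mid, W/Lo, W/Mid.
{t/s/Out/R/x, t/s/Out/L/x, t/q/Out/R/x, t/q/Out/L/x} → row (1,5) (6,4) (0,3) (0,3)
{t/s/Out/R/y, t/s/Out/L/y, t/q/Out/R/y, t/q/Out/L/y} → row (6,5) (6,4) (0,3) (0,3)
{t/s/Stay/R/x, t/s/Stay/R/y, t/s/Stay/L/x, t/s/Stay/L/y, t/q/Stay/R/x, t/q/Stay/R/y, t/q/Stay/L/x, t/q/Stay/L/y} → row (6,9) (6,9) (0,3) (0,3)
{r/s/Out/R/x, r/s/Out/R/y, r/s/Out/L/x, r/s/Out/L/y, r/s/Stay/R/x, r/s/Stay/R/y, r/s/Stay/L/x, r/s/Stay/L/y} → row (3,5) (3,5) (3,5) (3,5)
{r/q/Out/R/x, r/q/Out/R/y, r/q/Stay/R/x, r/q/Stay/R/y} → row (1,0) (1,0) (3,4) (3,4)
{r/q/Out/L/x, r/q/Out/L/y, r/q/Stay/L/x, r/q/Stay/L/y} → row (6,3) (6,3) (3,4) (3,4)
That's 6 distinct rows out of 32 strategies.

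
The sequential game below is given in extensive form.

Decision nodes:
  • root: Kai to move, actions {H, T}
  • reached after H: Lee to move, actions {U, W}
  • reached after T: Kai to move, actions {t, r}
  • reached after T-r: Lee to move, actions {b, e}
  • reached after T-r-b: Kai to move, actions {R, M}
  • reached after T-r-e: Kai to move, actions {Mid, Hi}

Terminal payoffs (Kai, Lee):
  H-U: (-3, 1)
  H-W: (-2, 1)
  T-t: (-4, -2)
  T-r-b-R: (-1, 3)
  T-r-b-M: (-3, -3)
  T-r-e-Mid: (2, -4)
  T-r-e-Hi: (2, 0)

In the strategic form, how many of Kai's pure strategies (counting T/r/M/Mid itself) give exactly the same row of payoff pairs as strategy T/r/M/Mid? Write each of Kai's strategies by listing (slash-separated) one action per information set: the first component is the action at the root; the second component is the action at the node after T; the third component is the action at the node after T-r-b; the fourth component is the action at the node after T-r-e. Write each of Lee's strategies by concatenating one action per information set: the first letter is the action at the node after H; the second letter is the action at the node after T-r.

Row for T/r/M/Mid (columns Ub, Ue, Wb, We): (-3,-3) (2,-4) (-3,-3) (2,-4).
Every one of Kai's information sets is on the play path for some reply by Lee when Kai follows T/r/M/Mid.
Changing the action at any of them therefore changes at least one column, so only T/r/M/Mid itself gives this row.

1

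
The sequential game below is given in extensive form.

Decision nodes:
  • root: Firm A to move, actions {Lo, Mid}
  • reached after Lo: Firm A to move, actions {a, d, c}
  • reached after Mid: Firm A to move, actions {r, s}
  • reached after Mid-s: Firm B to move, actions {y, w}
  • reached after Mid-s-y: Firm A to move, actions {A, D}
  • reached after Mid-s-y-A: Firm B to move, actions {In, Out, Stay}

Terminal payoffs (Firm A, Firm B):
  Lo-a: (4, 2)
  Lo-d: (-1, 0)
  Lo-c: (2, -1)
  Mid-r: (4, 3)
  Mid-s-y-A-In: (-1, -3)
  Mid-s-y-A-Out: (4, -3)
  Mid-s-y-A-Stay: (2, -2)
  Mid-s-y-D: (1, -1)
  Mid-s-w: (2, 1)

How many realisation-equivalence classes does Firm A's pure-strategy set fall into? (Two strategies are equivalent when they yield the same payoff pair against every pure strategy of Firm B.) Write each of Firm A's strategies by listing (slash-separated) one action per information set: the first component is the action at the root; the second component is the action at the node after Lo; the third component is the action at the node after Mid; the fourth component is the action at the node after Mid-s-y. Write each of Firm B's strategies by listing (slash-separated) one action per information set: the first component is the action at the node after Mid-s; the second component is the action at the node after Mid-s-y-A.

6

Firm A has 24 pure strategies: Lo/a/r/A, Lo/a/r/D, Lo/a/s/A, Lo/a/s/D, Lo/d/r/A, Lo/d/r/D, Lo/d/s/A, Lo/d/s/D, Lo/c/r/A, Lo/c/r/D, Lo/c/s/A, Lo/c/s/D, Mid/a/r/A, Mid/a/r/D, Mid/a/s/A, Mid/a/s/D, Mid/d/r/A, Mid/d/r/D, Mid/d/s/A, Mid/d/s/D, Mid/c/r/A, Mid/c/r/D, Mid/c/s/A, Mid/c/s/D. Columns: y/In, y/Out, y/Stay, w/In, w/Out, w/Stay.
{Lo/a/r/A, Lo/a/r/D, Lo/a/s/A, Lo/a/s/D} → row (4,2) (4,2) (4,2) (4,2) (4,2) (4,2)
{Lo/d/r/A, Lo/d/r/D, Lo/d/s/A, Lo/d/s/D} → row (-1,0) (-1,0) (-1,0) (-1,0) (-1,0) (-1,0)
{Lo/c/r/A, Lo/c/r/D, Lo/c/s/A, Lo/c/s/D} → row (2,-1) (2,-1) (2,-1) (2,-1) (2,-1) (2,-1)
{Mid/a/r/A, Mid/a/r/D, Mid/d/r/A, Mid/d/r/D, Mid/c/r/A, Mid/c/r/D} → row (4,3) (4,3) (4,3) (4,3) (4,3) (4,3)
{Mid/a/s/A, Mid/d/s/A, Mid/c/s/A} → row (-1,-3) (4,-3) (2,-2) (2,1) (2,1) (2,1)
{Mid/a/s/D, Mid/d/s/D, Mid/c/s/D} → row (1,-1) (1,-1) (1,-1) (2,1) (2,1) (2,1)
That's 6 distinct rows out of 24 strategies.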